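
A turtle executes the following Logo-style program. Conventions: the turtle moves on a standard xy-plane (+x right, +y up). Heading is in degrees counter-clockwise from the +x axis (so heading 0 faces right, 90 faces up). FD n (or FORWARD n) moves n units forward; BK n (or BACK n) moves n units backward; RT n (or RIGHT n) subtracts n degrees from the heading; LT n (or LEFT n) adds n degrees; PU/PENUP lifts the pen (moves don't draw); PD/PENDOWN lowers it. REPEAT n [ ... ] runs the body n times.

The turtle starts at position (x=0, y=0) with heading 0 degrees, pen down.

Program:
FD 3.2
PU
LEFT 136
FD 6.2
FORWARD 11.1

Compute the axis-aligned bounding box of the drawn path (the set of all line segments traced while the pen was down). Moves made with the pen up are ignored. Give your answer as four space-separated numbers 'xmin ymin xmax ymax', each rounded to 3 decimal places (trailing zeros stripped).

Executing turtle program step by step:
Start: pos=(0,0), heading=0, pen down
FD 3.2: (0,0) -> (3.2,0) [heading=0, draw]
PU: pen up
LT 136: heading 0 -> 136
FD 6.2: (3.2,0) -> (-1.26,4.307) [heading=136, move]
FD 11.1: (-1.26,4.307) -> (-9.245,12.018) [heading=136, move]
Final: pos=(-9.245,12.018), heading=136, 1 segment(s) drawn

Segment endpoints: x in {0, 3.2}, y in {0}
xmin=0, ymin=0, xmax=3.2, ymax=0

Answer: 0 0 3.2 0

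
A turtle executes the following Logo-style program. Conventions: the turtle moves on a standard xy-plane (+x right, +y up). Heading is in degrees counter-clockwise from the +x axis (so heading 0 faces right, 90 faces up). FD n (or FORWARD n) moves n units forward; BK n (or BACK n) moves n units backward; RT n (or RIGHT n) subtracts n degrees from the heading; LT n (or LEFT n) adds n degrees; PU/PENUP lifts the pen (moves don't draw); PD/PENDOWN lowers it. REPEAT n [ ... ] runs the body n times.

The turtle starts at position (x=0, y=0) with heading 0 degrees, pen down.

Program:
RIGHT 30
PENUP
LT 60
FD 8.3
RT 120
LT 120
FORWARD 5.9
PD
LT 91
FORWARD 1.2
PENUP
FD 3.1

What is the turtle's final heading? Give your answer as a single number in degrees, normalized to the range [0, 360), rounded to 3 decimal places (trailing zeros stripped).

Answer: 121

Derivation:
Executing turtle program step by step:
Start: pos=(0,0), heading=0, pen down
RT 30: heading 0 -> 330
PU: pen up
LT 60: heading 330 -> 30
FD 8.3: (0,0) -> (7.188,4.15) [heading=30, move]
RT 120: heading 30 -> 270
LT 120: heading 270 -> 30
FD 5.9: (7.188,4.15) -> (12.298,7.1) [heading=30, move]
PD: pen down
LT 91: heading 30 -> 121
FD 1.2: (12.298,7.1) -> (11.68,8.129) [heading=121, draw]
PU: pen up
FD 3.1: (11.68,8.129) -> (10.083,10.786) [heading=121, move]
Final: pos=(10.083,10.786), heading=121, 1 segment(s) drawn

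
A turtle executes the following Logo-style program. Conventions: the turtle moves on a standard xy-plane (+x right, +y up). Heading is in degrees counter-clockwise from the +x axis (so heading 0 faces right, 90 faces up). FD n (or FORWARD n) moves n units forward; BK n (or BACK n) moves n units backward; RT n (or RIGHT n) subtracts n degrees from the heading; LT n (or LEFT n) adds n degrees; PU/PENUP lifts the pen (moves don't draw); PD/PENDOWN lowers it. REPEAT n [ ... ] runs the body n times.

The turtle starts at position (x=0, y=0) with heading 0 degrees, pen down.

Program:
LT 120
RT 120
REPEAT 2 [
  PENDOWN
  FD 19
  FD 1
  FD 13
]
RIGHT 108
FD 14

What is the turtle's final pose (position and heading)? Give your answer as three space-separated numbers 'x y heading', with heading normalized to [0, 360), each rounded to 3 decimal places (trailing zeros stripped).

Answer: 61.674 -13.315 252

Derivation:
Executing turtle program step by step:
Start: pos=(0,0), heading=0, pen down
LT 120: heading 0 -> 120
RT 120: heading 120 -> 0
REPEAT 2 [
  -- iteration 1/2 --
  PD: pen down
  FD 19: (0,0) -> (19,0) [heading=0, draw]
  FD 1: (19,0) -> (20,0) [heading=0, draw]
  FD 13: (20,0) -> (33,0) [heading=0, draw]
  -- iteration 2/2 --
  PD: pen down
  FD 19: (33,0) -> (52,0) [heading=0, draw]
  FD 1: (52,0) -> (53,0) [heading=0, draw]
  FD 13: (53,0) -> (66,0) [heading=0, draw]
]
RT 108: heading 0 -> 252
FD 14: (66,0) -> (61.674,-13.315) [heading=252, draw]
Final: pos=(61.674,-13.315), heading=252, 7 segment(s) drawn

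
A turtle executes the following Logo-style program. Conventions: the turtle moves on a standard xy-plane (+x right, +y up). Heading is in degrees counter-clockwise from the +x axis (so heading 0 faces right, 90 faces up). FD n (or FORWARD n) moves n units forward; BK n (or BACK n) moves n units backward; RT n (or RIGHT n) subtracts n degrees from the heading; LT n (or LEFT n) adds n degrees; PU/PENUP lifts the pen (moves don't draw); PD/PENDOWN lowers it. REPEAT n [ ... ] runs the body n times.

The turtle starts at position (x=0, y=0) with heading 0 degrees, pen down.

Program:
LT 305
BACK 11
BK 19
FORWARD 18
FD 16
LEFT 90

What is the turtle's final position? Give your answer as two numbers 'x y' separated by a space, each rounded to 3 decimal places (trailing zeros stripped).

Executing turtle program step by step:
Start: pos=(0,0), heading=0, pen down
LT 305: heading 0 -> 305
BK 11: (0,0) -> (-6.309,9.011) [heading=305, draw]
BK 19: (-6.309,9.011) -> (-17.207,24.575) [heading=305, draw]
FD 18: (-17.207,24.575) -> (-6.883,9.83) [heading=305, draw]
FD 16: (-6.883,9.83) -> (2.294,-3.277) [heading=305, draw]
LT 90: heading 305 -> 35
Final: pos=(2.294,-3.277), heading=35, 4 segment(s) drawn

Answer: 2.294 -3.277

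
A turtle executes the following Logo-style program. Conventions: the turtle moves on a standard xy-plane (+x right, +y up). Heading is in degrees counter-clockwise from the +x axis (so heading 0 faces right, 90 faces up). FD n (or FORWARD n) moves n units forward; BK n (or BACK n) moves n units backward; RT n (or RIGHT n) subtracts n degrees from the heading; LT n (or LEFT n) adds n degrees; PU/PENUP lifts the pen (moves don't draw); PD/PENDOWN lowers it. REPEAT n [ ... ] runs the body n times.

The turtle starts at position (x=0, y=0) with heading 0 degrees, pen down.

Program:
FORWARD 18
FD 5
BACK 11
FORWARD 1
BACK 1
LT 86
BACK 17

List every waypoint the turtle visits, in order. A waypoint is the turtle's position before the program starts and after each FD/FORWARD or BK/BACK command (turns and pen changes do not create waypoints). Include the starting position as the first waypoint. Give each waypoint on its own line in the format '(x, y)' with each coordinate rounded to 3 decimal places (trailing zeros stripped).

Answer: (0, 0)
(18, 0)
(23, 0)
(12, 0)
(13, 0)
(12, 0)
(10.814, -16.959)

Derivation:
Executing turtle program step by step:
Start: pos=(0,0), heading=0, pen down
FD 18: (0,0) -> (18,0) [heading=0, draw]
FD 5: (18,0) -> (23,0) [heading=0, draw]
BK 11: (23,0) -> (12,0) [heading=0, draw]
FD 1: (12,0) -> (13,0) [heading=0, draw]
BK 1: (13,0) -> (12,0) [heading=0, draw]
LT 86: heading 0 -> 86
BK 17: (12,0) -> (10.814,-16.959) [heading=86, draw]
Final: pos=(10.814,-16.959), heading=86, 6 segment(s) drawn
Waypoints (7 total):
(0, 0)
(18, 0)
(23, 0)
(12, 0)
(13, 0)
(12, 0)
(10.814, -16.959)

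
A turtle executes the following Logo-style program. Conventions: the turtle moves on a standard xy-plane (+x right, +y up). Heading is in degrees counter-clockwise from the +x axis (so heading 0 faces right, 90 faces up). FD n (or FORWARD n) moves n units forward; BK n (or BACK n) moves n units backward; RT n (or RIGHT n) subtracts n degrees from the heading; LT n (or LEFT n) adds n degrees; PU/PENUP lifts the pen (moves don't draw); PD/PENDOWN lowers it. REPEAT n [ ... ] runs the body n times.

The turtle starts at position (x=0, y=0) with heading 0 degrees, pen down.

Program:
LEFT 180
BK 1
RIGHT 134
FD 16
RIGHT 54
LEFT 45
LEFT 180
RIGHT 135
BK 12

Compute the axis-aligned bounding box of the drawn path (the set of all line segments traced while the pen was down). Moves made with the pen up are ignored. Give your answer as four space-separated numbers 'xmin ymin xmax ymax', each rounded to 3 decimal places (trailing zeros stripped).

Executing turtle program step by step:
Start: pos=(0,0), heading=0, pen down
LT 180: heading 0 -> 180
BK 1: (0,0) -> (1,0) [heading=180, draw]
RT 134: heading 180 -> 46
FD 16: (1,0) -> (12.115,11.509) [heading=46, draw]
RT 54: heading 46 -> 352
LT 45: heading 352 -> 37
LT 180: heading 37 -> 217
RT 135: heading 217 -> 82
BK 12: (12.115,11.509) -> (10.444,-0.374) [heading=82, draw]
Final: pos=(10.444,-0.374), heading=82, 3 segment(s) drawn

Segment endpoints: x in {0, 1, 10.444, 12.115}, y in {-0.374, 0, 0, 11.509}
xmin=0, ymin=-0.374, xmax=12.115, ymax=11.509

Answer: 0 -0.374 12.115 11.509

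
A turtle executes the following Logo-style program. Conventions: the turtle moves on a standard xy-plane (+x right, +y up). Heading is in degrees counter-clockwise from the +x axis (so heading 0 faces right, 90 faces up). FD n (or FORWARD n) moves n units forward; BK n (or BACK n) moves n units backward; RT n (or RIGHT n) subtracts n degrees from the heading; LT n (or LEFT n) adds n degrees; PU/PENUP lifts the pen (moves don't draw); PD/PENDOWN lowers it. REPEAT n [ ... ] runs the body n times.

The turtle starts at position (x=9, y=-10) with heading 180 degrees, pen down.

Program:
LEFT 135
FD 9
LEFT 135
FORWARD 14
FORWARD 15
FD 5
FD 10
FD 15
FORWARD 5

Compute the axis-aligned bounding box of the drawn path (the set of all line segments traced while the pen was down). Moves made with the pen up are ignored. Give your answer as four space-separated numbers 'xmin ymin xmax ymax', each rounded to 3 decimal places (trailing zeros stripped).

Executing turtle program step by step:
Start: pos=(9,-10), heading=180, pen down
LT 135: heading 180 -> 315
FD 9: (9,-10) -> (15.364,-16.364) [heading=315, draw]
LT 135: heading 315 -> 90
FD 14: (15.364,-16.364) -> (15.364,-2.364) [heading=90, draw]
FD 15: (15.364,-2.364) -> (15.364,12.636) [heading=90, draw]
FD 5: (15.364,12.636) -> (15.364,17.636) [heading=90, draw]
FD 10: (15.364,17.636) -> (15.364,27.636) [heading=90, draw]
FD 15: (15.364,27.636) -> (15.364,42.636) [heading=90, draw]
FD 5: (15.364,42.636) -> (15.364,47.636) [heading=90, draw]
Final: pos=(15.364,47.636), heading=90, 7 segment(s) drawn

Segment endpoints: x in {9, 15.364, 15.364, 15.364, 15.364, 15.364, 15.364, 15.364}, y in {-16.364, -10, -2.364, 12.636, 17.636, 27.636, 42.636, 47.636}
xmin=9, ymin=-16.364, xmax=15.364, ymax=47.636

Answer: 9 -16.364 15.364 47.636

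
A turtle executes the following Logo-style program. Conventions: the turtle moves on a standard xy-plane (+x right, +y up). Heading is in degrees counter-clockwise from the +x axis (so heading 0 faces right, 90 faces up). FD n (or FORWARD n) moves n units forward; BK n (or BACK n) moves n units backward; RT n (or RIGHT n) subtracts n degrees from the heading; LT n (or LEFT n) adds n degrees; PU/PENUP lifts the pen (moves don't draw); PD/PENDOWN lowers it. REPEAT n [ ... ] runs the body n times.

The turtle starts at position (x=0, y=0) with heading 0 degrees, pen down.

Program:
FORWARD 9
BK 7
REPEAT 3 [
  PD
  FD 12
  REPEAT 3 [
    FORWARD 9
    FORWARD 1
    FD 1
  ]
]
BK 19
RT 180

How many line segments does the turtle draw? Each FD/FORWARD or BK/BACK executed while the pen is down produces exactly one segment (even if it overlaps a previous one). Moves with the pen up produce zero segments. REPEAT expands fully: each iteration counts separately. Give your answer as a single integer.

Answer: 33

Derivation:
Executing turtle program step by step:
Start: pos=(0,0), heading=0, pen down
FD 9: (0,0) -> (9,0) [heading=0, draw]
BK 7: (9,0) -> (2,0) [heading=0, draw]
REPEAT 3 [
  -- iteration 1/3 --
  PD: pen down
  FD 12: (2,0) -> (14,0) [heading=0, draw]
  REPEAT 3 [
    -- iteration 1/3 --
    FD 9: (14,0) -> (23,0) [heading=0, draw]
    FD 1: (23,0) -> (24,0) [heading=0, draw]
    FD 1: (24,0) -> (25,0) [heading=0, draw]
    -- iteration 2/3 --
    FD 9: (25,0) -> (34,0) [heading=0, draw]
    FD 1: (34,0) -> (35,0) [heading=0, draw]
    FD 1: (35,0) -> (36,0) [heading=0, draw]
    -- iteration 3/3 --
    FD 9: (36,0) -> (45,0) [heading=0, draw]
    FD 1: (45,0) -> (46,0) [heading=0, draw]
    FD 1: (46,0) -> (47,0) [heading=0, draw]
  ]
  -- iteration 2/3 --
  PD: pen down
  FD 12: (47,0) -> (59,0) [heading=0, draw]
  REPEAT 3 [
    -- iteration 1/3 --
    FD 9: (59,0) -> (68,0) [heading=0, draw]
    FD 1: (68,0) -> (69,0) [heading=0, draw]
    FD 1: (69,0) -> (70,0) [heading=0, draw]
    -- iteration 2/3 --
    FD 9: (70,0) -> (79,0) [heading=0, draw]
    FD 1: (79,0) -> (80,0) [heading=0, draw]
    FD 1: (80,0) -> (81,0) [heading=0, draw]
    -- iteration 3/3 --
    FD 9: (81,0) -> (90,0) [heading=0, draw]
    FD 1: (90,0) -> (91,0) [heading=0, draw]
    FD 1: (91,0) -> (92,0) [heading=0, draw]
  ]
  -- iteration 3/3 --
  PD: pen down
  FD 12: (92,0) -> (104,0) [heading=0, draw]
  REPEAT 3 [
    -- iteration 1/3 --
    FD 9: (104,0) -> (113,0) [heading=0, draw]
    FD 1: (113,0) -> (114,0) [heading=0, draw]
    FD 1: (114,0) -> (115,0) [heading=0, draw]
    -- iteration 2/3 --
    FD 9: (115,0) -> (124,0) [heading=0, draw]
    FD 1: (124,0) -> (125,0) [heading=0, draw]
    FD 1: (125,0) -> (126,0) [heading=0, draw]
    -- iteration 3/3 --
    FD 9: (126,0) -> (135,0) [heading=0, draw]
    FD 1: (135,0) -> (136,0) [heading=0, draw]
    FD 1: (136,0) -> (137,0) [heading=0, draw]
  ]
]
BK 19: (137,0) -> (118,0) [heading=0, draw]
RT 180: heading 0 -> 180
Final: pos=(118,0), heading=180, 33 segment(s) drawn
Segments drawn: 33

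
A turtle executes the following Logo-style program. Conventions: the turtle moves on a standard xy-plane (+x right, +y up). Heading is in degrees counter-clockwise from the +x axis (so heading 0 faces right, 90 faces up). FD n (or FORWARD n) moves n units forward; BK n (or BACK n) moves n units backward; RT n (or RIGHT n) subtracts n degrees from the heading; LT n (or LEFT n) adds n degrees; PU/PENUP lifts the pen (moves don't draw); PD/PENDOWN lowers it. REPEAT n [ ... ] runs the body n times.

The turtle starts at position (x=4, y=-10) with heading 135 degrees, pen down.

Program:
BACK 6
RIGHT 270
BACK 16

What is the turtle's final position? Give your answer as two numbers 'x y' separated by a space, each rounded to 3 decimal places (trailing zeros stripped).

Answer: 19.556 -2.929

Derivation:
Executing turtle program step by step:
Start: pos=(4,-10), heading=135, pen down
BK 6: (4,-10) -> (8.243,-14.243) [heading=135, draw]
RT 270: heading 135 -> 225
BK 16: (8.243,-14.243) -> (19.556,-2.929) [heading=225, draw]
Final: pos=(19.556,-2.929), heading=225, 2 segment(s) drawn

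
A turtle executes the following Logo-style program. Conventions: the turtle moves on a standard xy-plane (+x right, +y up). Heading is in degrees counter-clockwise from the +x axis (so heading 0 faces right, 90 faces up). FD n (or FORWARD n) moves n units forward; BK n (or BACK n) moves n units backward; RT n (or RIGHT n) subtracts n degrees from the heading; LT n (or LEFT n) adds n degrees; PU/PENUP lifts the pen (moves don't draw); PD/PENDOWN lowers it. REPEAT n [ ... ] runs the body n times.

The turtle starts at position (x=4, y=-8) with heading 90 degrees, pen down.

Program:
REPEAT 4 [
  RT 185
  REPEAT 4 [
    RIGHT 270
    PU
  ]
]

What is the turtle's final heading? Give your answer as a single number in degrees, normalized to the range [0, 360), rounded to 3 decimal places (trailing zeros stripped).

Executing turtle program step by step:
Start: pos=(4,-8), heading=90, pen down
REPEAT 4 [
  -- iteration 1/4 --
  RT 185: heading 90 -> 265
  REPEAT 4 [
    -- iteration 1/4 --
    RT 270: heading 265 -> 355
    PU: pen up
    -- iteration 2/4 --
    RT 270: heading 355 -> 85
    PU: pen up
    -- iteration 3/4 --
    RT 270: heading 85 -> 175
    PU: pen up
    -- iteration 4/4 --
    RT 270: heading 175 -> 265
    PU: pen up
  ]
  -- iteration 2/4 --
  RT 185: heading 265 -> 80
  REPEAT 4 [
    -- iteration 1/4 --
    RT 270: heading 80 -> 170
    PU: pen up
    -- iteration 2/4 --
    RT 270: heading 170 -> 260
    PU: pen up
    -- iteration 3/4 --
    RT 270: heading 260 -> 350
    PU: pen up
    -- iteration 4/4 --
    RT 270: heading 350 -> 80
    PU: pen up
  ]
  -- iteration 3/4 --
  RT 185: heading 80 -> 255
  REPEAT 4 [
    -- iteration 1/4 --
    RT 270: heading 255 -> 345
    PU: pen up
    -- iteration 2/4 --
    RT 270: heading 345 -> 75
    PU: pen up
    -- iteration 3/4 --
    RT 270: heading 75 -> 165
    PU: pen up
    -- iteration 4/4 --
    RT 270: heading 165 -> 255
    PU: pen up
  ]
  -- iteration 4/4 --
  RT 185: heading 255 -> 70
  REPEAT 4 [
    -- iteration 1/4 --
    RT 270: heading 70 -> 160
    PU: pen up
    -- iteration 2/4 --
    RT 270: heading 160 -> 250
    PU: pen up
    -- iteration 3/4 --
    RT 270: heading 250 -> 340
    PU: pen up
    -- iteration 4/4 --
    RT 270: heading 340 -> 70
    PU: pen up
  ]
]
Final: pos=(4,-8), heading=70, 0 segment(s) drawn

Answer: 70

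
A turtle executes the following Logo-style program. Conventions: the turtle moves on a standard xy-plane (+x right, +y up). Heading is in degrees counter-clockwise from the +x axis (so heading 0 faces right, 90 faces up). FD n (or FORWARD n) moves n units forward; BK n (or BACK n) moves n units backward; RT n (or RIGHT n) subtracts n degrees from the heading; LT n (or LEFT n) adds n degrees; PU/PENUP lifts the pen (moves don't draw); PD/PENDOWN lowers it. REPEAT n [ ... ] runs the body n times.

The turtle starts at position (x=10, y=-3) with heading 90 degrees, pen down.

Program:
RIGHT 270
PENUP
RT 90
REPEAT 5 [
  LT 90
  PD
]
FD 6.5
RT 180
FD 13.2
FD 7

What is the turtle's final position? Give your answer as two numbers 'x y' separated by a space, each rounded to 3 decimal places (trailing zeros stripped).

Answer: 23.7 -3

Derivation:
Executing turtle program step by step:
Start: pos=(10,-3), heading=90, pen down
RT 270: heading 90 -> 180
PU: pen up
RT 90: heading 180 -> 90
REPEAT 5 [
  -- iteration 1/5 --
  LT 90: heading 90 -> 180
  PD: pen down
  -- iteration 2/5 --
  LT 90: heading 180 -> 270
  PD: pen down
  -- iteration 3/5 --
  LT 90: heading 270 -> 0
  PD: pen down
  -- iteration 4/5 --
  LT 90: heading 0 -> 90
  PD: pen down
  -- iteration 5/5 --
  LT 90: heading 90 -> 180
  PD: pen down
]
FD 6.5: (10,-3) -> (3.5,-3) [heading=180, draw]
RT 180: heading 180 -> 0
FD 13.2: (3.5,-3) -> (16.7,-3) [heading=0, draw]
FD 7: (16.7,-3) -> (23.7,-3) [heading=0, draw]
Final: pos=(23.7,-3), heading=0, 3 segment(s) drawn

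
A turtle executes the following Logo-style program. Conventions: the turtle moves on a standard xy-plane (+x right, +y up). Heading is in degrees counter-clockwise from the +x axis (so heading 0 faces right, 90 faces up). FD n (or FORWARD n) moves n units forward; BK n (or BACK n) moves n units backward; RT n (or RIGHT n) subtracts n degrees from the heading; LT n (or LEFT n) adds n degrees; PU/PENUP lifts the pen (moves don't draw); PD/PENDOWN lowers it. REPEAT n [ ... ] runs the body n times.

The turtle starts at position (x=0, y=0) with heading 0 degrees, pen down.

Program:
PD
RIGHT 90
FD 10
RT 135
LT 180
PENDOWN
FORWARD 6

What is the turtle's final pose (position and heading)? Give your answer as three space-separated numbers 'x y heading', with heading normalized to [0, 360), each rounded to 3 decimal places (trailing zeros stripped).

Executing turtle program step by step:
Start: pos=(0,0), heading=0, pen down
PD: pen down
RT 90: heading 0 -> 270
FD 10: (0,0) -> (0,-10) [heading=270, draw]
RT 135: heading 270 -> 135
LT 180: heading 135 -> 315
PD: pen down
FD 6: (0,-10) -> (4.243,-14.243) [heading=315, draw]
Final: pos=(4.243,-14.243), heading=315, 2 segment(s) drawn

Answer: 4.243 -14.243 315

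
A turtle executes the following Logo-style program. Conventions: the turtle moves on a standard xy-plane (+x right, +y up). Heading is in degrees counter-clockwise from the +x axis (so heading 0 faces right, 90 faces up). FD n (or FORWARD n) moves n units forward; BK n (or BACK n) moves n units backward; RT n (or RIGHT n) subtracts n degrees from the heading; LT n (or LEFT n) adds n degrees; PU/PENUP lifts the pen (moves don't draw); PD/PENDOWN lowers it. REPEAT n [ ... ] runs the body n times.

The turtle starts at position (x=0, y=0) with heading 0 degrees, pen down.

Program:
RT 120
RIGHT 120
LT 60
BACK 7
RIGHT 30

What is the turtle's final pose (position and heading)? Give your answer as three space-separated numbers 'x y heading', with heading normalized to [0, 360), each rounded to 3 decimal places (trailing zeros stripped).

Answer: 7 0 150

Derivation:
Executing turtle program step by step:
Start: pos=(0,0), heading=0, pen down
RT 120: heading 0 -> 240
RT 120: heading 240 -> 120
LT 60: heading 120 -> 180
BK 7: (0,0) -> (7,0) [heading=180, draw]
RT 30: heading 180 -> 150
Final: pos=(7,0), heading=150, 1 segment(s) drawn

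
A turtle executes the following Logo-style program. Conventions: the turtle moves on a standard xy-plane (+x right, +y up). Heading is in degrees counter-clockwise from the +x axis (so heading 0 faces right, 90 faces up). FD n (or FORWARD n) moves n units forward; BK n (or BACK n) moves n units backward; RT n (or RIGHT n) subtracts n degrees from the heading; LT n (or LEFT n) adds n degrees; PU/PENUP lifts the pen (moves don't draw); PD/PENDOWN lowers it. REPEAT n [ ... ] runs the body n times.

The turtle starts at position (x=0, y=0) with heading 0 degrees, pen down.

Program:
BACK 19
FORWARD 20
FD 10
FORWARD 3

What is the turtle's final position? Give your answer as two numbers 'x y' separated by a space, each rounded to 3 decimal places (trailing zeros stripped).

Executing turtle program step by step:
Start: pos=(0,0), heading=0, pen down
BK 19: (0,0) -> (-19,0) [heading=0, draw]
FD 20: (-19,0) -> (1,0) [heading=0, draw]
FD 10: (1,0) -> (11,0) [heading=0, draw]
FD 3: (11,0) -> (14,0) [heading=0, draw]
Final: pos=(14,0), heading=0, 4 segment(s) drawn

Answer: 14 0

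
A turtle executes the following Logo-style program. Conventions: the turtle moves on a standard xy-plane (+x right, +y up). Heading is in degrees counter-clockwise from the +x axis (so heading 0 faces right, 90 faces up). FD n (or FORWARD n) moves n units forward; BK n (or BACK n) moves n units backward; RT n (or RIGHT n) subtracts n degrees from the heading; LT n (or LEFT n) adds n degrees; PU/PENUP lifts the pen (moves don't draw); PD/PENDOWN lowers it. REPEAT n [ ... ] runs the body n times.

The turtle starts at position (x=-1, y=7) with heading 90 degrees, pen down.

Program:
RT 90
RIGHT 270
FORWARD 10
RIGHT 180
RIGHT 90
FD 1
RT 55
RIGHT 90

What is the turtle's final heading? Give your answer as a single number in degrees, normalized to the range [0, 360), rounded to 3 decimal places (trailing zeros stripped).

Answer: 35

Derivation:
Executing turtle program step by step:
Start: pos=(-1,7), heading=90, pen down
RT 90: heading 90 -> 0
RT 270: heading 0 -> 90
FD 10: (-1,7) -> (-1,17) [heading=90, draw]
RT 180: heading 90 -> 270
RT 90: heading 270 -> 180
FD 1: (-1,17) -> (-2,17) [heading=180, draw]
RT 55: heading 180 -> 125
RT 90: heading 125 -> 35
Final: pos=(-2,17), heading=35, 2 segment(s) drawn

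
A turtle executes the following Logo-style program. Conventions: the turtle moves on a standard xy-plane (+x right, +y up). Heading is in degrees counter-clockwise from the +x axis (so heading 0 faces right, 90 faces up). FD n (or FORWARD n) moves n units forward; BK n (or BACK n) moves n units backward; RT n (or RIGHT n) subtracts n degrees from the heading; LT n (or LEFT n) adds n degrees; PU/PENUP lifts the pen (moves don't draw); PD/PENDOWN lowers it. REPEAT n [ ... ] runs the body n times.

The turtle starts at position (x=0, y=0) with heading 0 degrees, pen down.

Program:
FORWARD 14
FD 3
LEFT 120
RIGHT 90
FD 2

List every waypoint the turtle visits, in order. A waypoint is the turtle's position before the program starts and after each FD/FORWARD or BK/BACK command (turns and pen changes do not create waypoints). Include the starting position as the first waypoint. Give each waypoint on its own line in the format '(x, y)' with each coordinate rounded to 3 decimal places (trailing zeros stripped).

Executing turtle program step by step:
Start: pos=(0,0), heading=0, pen down
FD 14: (0,0) -> (14,0) [heading=0, draw]
FD 3: (14,0) -> (17,0) [heading=0, draw]
LT 120: heading 0 -> 120
RT 90: heading 120 -> 30
FD 2: (17,0) -> (18.732,1) [heading=30, draw]
Final: pos=(18.732,1), heading=30, 3 segment(s) drawn
Waypoints (4 total):
(0, 0)
(14, 0)
(17, 0)
(18.732, 1)

Answer: (0, 0)
(14, 0)
(17, 0)
(18.732, 1)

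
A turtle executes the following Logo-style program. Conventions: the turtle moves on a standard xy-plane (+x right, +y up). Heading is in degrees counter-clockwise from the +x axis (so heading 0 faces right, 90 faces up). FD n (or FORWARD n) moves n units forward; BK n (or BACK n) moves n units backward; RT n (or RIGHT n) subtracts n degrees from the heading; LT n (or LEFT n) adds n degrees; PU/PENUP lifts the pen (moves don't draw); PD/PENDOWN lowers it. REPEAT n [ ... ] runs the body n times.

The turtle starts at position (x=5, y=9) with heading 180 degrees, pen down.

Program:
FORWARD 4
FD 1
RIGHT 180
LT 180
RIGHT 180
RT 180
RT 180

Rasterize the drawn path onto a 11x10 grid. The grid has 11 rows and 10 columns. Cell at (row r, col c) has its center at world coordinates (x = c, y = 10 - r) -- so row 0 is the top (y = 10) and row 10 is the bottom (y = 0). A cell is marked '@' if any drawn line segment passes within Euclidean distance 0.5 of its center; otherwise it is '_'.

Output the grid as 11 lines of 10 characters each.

Answer: __________
@@@@@@____
__________
__________
__________
__________
__________
__________
__________
__________
__________

Derivation:
Segment 0: (5,9) -> (1,9)
Segment 1: (1,9) -> (0,9)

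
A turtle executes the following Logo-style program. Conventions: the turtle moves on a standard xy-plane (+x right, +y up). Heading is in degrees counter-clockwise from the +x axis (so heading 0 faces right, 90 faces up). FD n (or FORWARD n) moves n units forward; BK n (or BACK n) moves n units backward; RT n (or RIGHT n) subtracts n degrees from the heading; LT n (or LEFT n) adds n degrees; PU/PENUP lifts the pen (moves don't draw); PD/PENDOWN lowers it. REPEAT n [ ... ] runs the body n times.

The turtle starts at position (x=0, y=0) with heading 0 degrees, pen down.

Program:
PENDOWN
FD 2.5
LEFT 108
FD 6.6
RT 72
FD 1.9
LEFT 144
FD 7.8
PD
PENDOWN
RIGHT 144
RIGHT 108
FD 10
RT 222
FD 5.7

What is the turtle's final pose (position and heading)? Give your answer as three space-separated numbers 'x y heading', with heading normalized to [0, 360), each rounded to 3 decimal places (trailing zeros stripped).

Answer: -0.394 3.09 66

Derivation:
Executing turtle program step by step:
Start: pos=(0,0), heading=0, pen down
PD: pen down
FD 2.5: (0,0) -> (2.5,0) [heading=0, draw]
LT 108: heading 0 -> 108
FD 6.6: (2.5,0) -> (0.46,6.277) [heading=108, draw]
RT 72: heading 108 -> 36
FD 1.9: (0.46,6.277) -> (1.998,7.394) [heading=36, draw]
LT 144: heading 36 -> 180
FD 7.8: (1.998,7.394) -> (-5.802,7.394) [heading=180, draw]
PD: pen down
PD: pen down
RT 144: heading 180 -> 36
RT 108: heading 36 -> 288
FD 10: (-5.802,7.394) -> (-2.712,-2.117) [heading=288, draw]
RT 222: heading 288 -> 66
FD 5.7: (-2.712,-2.117) -> (-0.394,3.09) [heading=66, draw]
Final: pos=(-0.394,3.09), heading=66, 6 segment(s) drawn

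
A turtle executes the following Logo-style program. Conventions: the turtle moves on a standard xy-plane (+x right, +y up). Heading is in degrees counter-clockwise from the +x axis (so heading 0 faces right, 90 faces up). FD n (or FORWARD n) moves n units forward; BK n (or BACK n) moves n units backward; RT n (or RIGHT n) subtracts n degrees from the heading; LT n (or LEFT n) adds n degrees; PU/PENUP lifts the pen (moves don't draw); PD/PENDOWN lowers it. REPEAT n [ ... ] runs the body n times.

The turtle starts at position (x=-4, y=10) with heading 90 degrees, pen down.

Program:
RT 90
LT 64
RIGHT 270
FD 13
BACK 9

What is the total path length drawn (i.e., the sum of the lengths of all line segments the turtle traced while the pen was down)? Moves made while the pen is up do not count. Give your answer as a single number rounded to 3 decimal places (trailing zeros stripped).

Executing turtle program step by step:
Start: pos=(-4,10), heading=90, pen down
RT 90: heading 90 -> 0
LT 64: heading 0 -> 64
RT 270: heading 64 -> 154
FD 13: (-4,10) -> (-15.684,15.699) [heading=154, draw]
BK 9: (-15.684,15.699) -> (-7.595,11.753) [heading=154, draw]
Final: pos=(-7.595,11.753), heading=154, 2 segment(s) drawn

Segment lengths:
  seg 1: (-4,10) -> (-15.684,15.699), length = 13
  seg 2: (-15.684,15.699) -> (-7.595,11.753), length = 9
Total = 22

Answer: 22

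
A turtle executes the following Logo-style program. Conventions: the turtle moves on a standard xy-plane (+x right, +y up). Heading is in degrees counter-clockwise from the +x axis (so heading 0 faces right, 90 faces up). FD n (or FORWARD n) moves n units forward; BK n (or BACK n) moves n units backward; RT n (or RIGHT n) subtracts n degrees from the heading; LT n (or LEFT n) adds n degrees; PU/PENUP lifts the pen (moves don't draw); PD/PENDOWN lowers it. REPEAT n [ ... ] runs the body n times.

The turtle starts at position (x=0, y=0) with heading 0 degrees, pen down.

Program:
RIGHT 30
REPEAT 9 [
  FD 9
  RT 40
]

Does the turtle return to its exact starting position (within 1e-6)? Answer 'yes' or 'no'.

Executing turtle program step by step:
Start: pos=(0,0), heading=0, pen down
RT 30: heading 0 -> 330
REPEAT 9 [
  -- iteration 1/9 --
  FD 9: (0,0) -> (7.794,-4.5) [heading=330, draw]
  RT 40: heading 330 -> 290
  -- iteration 2/9 --
  FD 9: (7.794,-4.5) -> (10.872,-12.957) [heading=290, draw]
  RT 40: heading 290 -> 250
  -- iteration 3/9 --
  FD 9: (10.872,-12.957) -> (7.794,-21.414) [heading=250, draw]
  RT 40: heading 250 -> 210
  -- iteration 4/9 --
  FD 9: (7.794,-21.414) -> (0,-25.914) [heading=210, draw]
  RT 40: heading 210 -> 170
  -- iteration 5/9 --
  FD 9: (0,-25.914) -> (-8.863,-24.352) [heading=170, draw]
  RT 40: heading 170 -> 130
  -- iteration 6/9 --
  FD 9: (-8.863,-24.352) -> (-14.648,-17.457) [heading=130, draw]
  RT 40: heading 130 -> 90
  -- iteration 7/9 --
  FD 9: (-14.648,-17.457) -> (-14.648,-8.457) [heading=90, draw]
  RT 40: heading 90 -> 50
  -- iteration 8/9 --
  FD 9: (-14.648,-8.457) -> (-8.863,-1.563) [heading=50, draw]
  RT 40: heading 50 -> 10
  -- iteration 9/9 --
  FD 9: (-8.863,-1.563) -> (0,0) [heading=10, draw]
  RT 40: heading 10 -> 330
]
Final: pos=(0,0), heading=330, 9 segment(s) drawn

Start position: (0, 0)
Final position: (0, 0)
Distance = 0; < 1e-6 -> CLOSED

Answer: yes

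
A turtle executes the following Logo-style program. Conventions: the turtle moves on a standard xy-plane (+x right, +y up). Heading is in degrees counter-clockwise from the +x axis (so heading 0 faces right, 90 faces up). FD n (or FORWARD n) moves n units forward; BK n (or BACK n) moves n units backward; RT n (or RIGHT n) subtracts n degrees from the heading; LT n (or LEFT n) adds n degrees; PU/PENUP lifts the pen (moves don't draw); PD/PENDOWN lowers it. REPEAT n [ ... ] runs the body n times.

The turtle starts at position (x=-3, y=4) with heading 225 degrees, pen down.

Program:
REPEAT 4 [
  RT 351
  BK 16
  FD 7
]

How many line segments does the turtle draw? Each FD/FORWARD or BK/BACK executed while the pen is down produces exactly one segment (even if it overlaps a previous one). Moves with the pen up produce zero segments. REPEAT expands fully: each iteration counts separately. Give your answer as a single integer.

Executing turtle program step by step:
Start: pos=(-3,4), heading=225, pen down
REPEAT 4 [
  -- iteration 1/4 --
  RT 351: heading 225 -> 234
  BK 16: (-3,4) -> (6.405,16.944) [heading=234, draw]
  FD 7: (6.405,16.944) -> (2.29,11.281) [heading=234, draw]
  -- iteration 2/4 --
  RT 351: heading 234 -> 243
  BK 16: (2.29,11.281) -> (9.554,25.537) [heading=243, draw]
  FD 7: (9.554,25.537) -> (6.376,19.3) [heading=243, draw]
  -- iteration 3/4 --
  RT 351: heading 243 -> 252
  BK 16: (6.376,19.3) -> (11.32,34.517) [heading=252, draw]
  FD 7: (11.32,34.517) -> (9.157,27.86) [heading=252, draw]
  -- iteration 4/4 --
  RT 351: heading 252 -> 261
  BK 16: (9.157,27.86) -> (11.66,43.663) [heading=261, draw]
  FD 7: (11.66,43.663) -> (10.565,36.749) [heading=261, draw]
]
Final: pos=(10.565,36.749), heading=261, 8 segment(s) drawn
Segments drawn: 8

Answer: 8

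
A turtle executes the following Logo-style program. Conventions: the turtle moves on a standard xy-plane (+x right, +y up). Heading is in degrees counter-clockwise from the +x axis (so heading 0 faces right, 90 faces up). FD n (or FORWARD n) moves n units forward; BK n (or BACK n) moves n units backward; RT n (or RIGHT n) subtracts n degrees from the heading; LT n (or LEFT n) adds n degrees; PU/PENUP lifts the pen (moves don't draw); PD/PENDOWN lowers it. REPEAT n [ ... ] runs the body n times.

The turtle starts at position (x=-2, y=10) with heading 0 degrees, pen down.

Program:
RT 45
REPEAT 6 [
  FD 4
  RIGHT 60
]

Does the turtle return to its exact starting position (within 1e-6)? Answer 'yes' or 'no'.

Executing turtle program step by step:
Start: pos=(-2,10), heading=0, pen down
RT 45: heading 0 -> 315
REPEAT 6 [
  -- iteration 1/6 --
  FD 4: (-2,10) -> (0.828,7.172) [heading=315, draw]
  RT 60: heading 315 -> 255
  -- iteration 2/6 --
  FD 4: (0.828,7.172) -> (-0.207,3.308) [heading=255, draw]
  RT 60: heading 255 -> 195
  -- iteration 3/6 --
  FD 4: (-0.207,3.308) -> (-4.071,2.273) [heading=195, draw]
  RT 60: heading 195 -> 135
  -- iteration 4/6 --
  FD 4: (-4.071,2.273) -> (-6.899,5.101) [heading=135, draw]
  RT 60: heading 135 -> 75
  -- iteration 5/6 --
  FD 4: (-6.899,5.101) -> (-5.864,8.965) [heading=75, draw]
  RT 60: heading 75 -> 15
  -- iteration 6/6 --
  FD 4: (-5.864,8.965) -> (-2,10) [heading=15, draw]
  RT 60: heading 15 -> 315
]
Final: pos=(-2,10), heading=315, 6 segment(s) drawn

Start position: (-2, 10)
Final position: (-2, 10)
Distance = 0; < 1e-6 -> CLOSED

Answer: yes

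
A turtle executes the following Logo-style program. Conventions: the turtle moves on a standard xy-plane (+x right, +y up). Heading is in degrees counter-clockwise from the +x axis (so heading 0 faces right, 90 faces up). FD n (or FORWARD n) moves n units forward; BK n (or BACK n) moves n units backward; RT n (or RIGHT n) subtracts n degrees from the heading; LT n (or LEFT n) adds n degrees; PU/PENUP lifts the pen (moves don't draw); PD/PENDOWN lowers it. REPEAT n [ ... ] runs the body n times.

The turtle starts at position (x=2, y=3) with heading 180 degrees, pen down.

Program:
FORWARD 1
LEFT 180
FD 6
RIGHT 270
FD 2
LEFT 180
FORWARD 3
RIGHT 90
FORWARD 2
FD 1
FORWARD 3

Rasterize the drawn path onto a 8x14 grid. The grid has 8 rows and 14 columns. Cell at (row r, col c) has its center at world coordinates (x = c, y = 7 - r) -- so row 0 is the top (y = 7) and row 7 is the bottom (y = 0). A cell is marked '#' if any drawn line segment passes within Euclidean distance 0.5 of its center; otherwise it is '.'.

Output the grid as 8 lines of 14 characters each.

Segment 0: (2,3) -> (1,3)
Segment 1: (1,3) -> (7,3)
Segment 2: (7,3) -> (7,5)
Segment 3: (7,5) -> (7,2)
Segment 4: (7,2) -> (5,2)
Segment 5: (5,2) -> (4,2)
Segment 6: (4,2) -> (1,2)

Answer: ..............
..............
.......#......
.......#......
.#######......
.#######......
..............
..............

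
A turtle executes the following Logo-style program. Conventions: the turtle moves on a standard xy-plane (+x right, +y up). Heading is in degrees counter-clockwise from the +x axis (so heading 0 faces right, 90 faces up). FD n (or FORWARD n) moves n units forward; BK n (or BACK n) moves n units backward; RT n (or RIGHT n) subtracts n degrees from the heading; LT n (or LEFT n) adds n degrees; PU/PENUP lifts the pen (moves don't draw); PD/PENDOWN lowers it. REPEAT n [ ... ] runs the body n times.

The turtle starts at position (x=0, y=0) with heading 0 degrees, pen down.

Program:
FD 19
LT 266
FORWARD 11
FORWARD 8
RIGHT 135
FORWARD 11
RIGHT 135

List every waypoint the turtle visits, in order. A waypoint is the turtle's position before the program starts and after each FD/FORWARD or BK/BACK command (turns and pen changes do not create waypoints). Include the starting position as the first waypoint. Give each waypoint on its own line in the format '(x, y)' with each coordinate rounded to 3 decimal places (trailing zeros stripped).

Executing turtle program step by step:
Start: pos=(0,0), heading=0, pen down
FD 19: (0,0) -> (19,0) [heading=0, draw]
LT 266: heading 0 -> 266
FD 11: (19,0) -> (18.233,-10.973) [heading=266, draw]
FD 8: (18.233,-10.973) -> (17.675,-18.954) [heading=266, draw]
RT 135: heading 266 -> 131
FD 11: (17.675,-18.954) -> (10.458,-10.652) [heading=131, draw]
RT 135: heading 131 -> 356
Final: pos=(10.458,-10.652), heading=356, 4 segment(s) drawn
Waypoints (5 total):
(0, 0)
(19, 0)
(18.233, -10.973)
(17.675, -18.954)
(10.458, -10.652)

Answer: (0, 0)
(19, 0)
(18.233, -10.973)
(17.675, -18.954)
(10.458, -10.652)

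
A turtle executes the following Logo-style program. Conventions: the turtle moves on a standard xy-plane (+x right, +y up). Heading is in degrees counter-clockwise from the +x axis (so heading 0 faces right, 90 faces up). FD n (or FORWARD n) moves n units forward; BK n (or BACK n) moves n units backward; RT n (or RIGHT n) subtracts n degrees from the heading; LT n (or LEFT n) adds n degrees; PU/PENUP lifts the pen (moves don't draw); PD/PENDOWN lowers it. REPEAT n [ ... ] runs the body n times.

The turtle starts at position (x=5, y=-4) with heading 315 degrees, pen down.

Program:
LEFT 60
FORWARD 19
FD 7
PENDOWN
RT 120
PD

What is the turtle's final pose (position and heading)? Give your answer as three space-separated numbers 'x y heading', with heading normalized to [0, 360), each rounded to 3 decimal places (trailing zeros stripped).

Executing turtle program step by step:
Start: pos=(5,-4), heading=315, pen down
LT 60: heading 315 -> 15
FD 19: (5,-4) -> (23.353,0.918) [heading=15, draw]
FD 7: (23.353,0.918) -> (30.114,2.729) [heading=15, draw]
PD: pen down
RT 120: heading 15 -> 255
PD: pen down
Final: pos=(30.114,2.729), heading=255, 2 segment(s) drawn

Answer: 30.114 2.729 255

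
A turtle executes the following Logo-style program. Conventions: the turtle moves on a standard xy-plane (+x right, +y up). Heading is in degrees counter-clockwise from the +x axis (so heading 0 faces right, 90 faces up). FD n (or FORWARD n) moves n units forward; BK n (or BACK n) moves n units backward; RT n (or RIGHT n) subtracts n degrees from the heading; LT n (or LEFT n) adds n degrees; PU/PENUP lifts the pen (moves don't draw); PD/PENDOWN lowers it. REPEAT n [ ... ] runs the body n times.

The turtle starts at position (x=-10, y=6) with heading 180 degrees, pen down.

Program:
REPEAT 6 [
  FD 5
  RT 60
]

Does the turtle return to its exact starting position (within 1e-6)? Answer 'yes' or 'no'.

Answer: yes

Derivation:
Executing turtle program step by step:
Start: pos=(-10,6), heading=180, pen down
REPEAT 6 [
  -- iteration 1/6 --
  FD 5: (-10,6) -> (-15,6) [heading=180, draw]
  RT 60: heading 180 -> 120
  -- iteration 2/6 --
  FD 5: (-15,6) -> (-17.5,10.33) [heading=120, draw]
  RT 60: heading 120 -> 60
  -- iteration 3/6 --
  FD 5: (-17.5,10.33) -> (-15,14.66) [heading=60, draw]
  RT 60: heading 60 -> 0
  -- iteration 4/6 --
  FD 5: (-15,14.66) -> (-10,14.66) [heading=0, draw]
  RT 60: heading 0 -> 300
  -- iteration 5/6 --
  FD 5: (-10,14.66) -> (-7.5,10.33) [heading=300, draw]
  RT 60: heading 300 -> 240
  -- iteration 6/6 --
  FD 5: (-7.5,10.33) -> (-10,6) [heading=240, draw]
  RT 60: heading 240 -> 180
]
Final: pos=(-10,6), heading=180, 6 segment(s) drawn

Start position: (-10, 6)
Final position: (-10, 6)
Distance = 0; < 1e-6 -> CLOSED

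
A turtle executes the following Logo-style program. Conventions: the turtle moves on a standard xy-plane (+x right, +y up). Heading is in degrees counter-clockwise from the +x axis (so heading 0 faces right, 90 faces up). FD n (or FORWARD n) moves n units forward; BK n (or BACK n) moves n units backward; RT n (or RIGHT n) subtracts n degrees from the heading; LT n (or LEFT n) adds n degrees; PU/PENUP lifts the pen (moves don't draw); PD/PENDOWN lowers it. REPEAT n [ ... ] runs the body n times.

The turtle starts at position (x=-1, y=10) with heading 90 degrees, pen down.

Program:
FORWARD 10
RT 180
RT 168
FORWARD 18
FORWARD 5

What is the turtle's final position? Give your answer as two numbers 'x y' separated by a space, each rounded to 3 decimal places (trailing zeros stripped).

Answer: -5.782 42.497

Derivation:
Executing turtle program step by step:
Start: pos=(-1,10), heading=90, pen down
FD 10: (-1,10) -> (-1,20) [heading=90, draw]
RT 180: heading 90 -> 270
RT 168: heading 270 -> 102
FD 18: (-1,20) -> (-4.742,37.607) [heading=102, draw]
FD 5: (-4.742,37.607) -> (-5.782,42.497) [heading=102, draw]
Final: pos=(-5.782,42.497), heading=102, 3 segment(s) drawn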